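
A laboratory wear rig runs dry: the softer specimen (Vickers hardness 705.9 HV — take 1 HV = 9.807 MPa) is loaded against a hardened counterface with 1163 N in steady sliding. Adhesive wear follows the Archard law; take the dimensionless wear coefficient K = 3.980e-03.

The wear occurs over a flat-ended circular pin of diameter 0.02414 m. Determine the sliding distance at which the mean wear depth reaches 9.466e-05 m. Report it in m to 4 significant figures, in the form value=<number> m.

value=64.80 m

All arithmetic carries full float precision; intermediate values are printed rounded — one final rounding, at four significant figures.
Convert: Hardness H = 705.9 HV × 9.807 MPa/HV = 6923 MPa = 6.923e+09 Pa.
Convert: Contact area A = π·d²/4 = π·(0.02414 m)²/4 = 4.577e-04 m².
Working in SI base units: W = 1163 N, H = 6.923e+09 Pa, K = 3.980e-03.
Volume at the limit: V_lim = h_lim·A = 9.466e-05 · 4.577e-04 = 4.332e-08 m³.
Life L = V_lim·H/(K·W) = 4.332e-08 · 6.923e+09 / (3.980e-03 · 1163) = 64.80 m.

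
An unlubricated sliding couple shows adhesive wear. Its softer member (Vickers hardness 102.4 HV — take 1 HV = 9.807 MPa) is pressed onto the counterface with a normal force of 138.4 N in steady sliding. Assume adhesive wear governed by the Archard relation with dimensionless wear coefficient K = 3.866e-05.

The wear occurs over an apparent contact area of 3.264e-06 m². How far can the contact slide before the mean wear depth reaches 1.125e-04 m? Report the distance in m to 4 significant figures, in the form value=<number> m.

value=68.92 m

All working math carries full float precision. Intermediate values are displayed rounded. Rounded just once, at 4 significant figures.
Hardness H = 102.4 HV × 9.807 MPa/HV = 1004 MPa = 1.004e+09 Pa.
Collected in SI base units: W = 138.4 N, H = 1.004e+09 Pa, K = 3.866e-05.
Limit volume V_lim = h_lim·A = 1.125e-04 · 3.264e-06 = 3.672e-10 m³.
Inverting, life L = V_lim·H/(K·W) = 3.672e-10 · 1.004e+09 / (3.866e-05 · 138.4) = 68.92 m.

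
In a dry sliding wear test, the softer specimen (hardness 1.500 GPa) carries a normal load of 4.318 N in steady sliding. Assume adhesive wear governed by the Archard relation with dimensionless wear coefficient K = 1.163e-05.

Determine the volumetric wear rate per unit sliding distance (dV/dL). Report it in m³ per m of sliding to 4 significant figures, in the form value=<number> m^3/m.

All working math maintains full precision, and intermediates appear rounded — rounded once at the end, at four significant digits.
Hardness H = 1.500 GPa = 1.500e+09 Pa.
As SI base values: W = 4.318 N, H = 1.500e+09 Pa, K = 1.163e-05.
Volumetric rate dV/dL = K·W/H: 1.163e-05 · 4.318 / 1.500e+09 = 3.348e-14 m³/m.

value=3.348e-14 m^3/m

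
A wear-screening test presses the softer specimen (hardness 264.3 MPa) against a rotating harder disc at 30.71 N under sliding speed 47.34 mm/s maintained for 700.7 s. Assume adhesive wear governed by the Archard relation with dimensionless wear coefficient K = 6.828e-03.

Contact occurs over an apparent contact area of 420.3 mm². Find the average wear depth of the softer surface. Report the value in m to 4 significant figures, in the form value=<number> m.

value=6.261e-05 m

Intermediate values are printed rounded; all working math keeps exact precision, and a single final rounding, at 4 significant digits.
Convert: Sliding speed v = 47.34 mm/s = 0.04734 m/s. Sliding distance L = v·t = 0.04734 m/s × 700.7 s = 33.17 m.
Convert: Hardness H = 264.3 MPa = 2.643e+08 Pa.
Convert: Contact area A = 420.3 mm² = 4.203e-04 m².
In SI base units: W = 30.71 N, H = 2.643e+08 Pa, K = 6.828e-03.
Archard relation: V = K·W·L/H = 6.828e-03 · 30.71 · 33.17 / 2.643e+08 = 2.632e-08 m³.
Average depth h = V/A = 2.632e-08 / 4.203e-04 = 6.261e-05 m.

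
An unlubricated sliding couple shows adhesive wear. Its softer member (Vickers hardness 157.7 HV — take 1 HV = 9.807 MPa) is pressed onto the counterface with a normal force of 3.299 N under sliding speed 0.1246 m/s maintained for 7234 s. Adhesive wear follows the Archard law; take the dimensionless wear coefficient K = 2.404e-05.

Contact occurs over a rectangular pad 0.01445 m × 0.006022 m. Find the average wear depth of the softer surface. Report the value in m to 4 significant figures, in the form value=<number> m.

The computation carries full precision — the intermediates appear rounded, and one last rounding to 4 significant digits.
Path length L = v·t = 0.1246 m/s × 7234 s = 901.4 m.
Hardness H = 157.7 HV × 9.807 MPa/HV = 1547 MPa = 1.547e+09 Pa.
Contact area A = 0.01445 m × 0.006022 m = 8.702e-05 m².
In SI base units: W = 3.299 N, H = 1.547e+09 Pa, K = 2.404e-05.
Volume removed: V = K·W·L/H = 2.404e-05 · 3.299 · 901.4 / 1.547e+09 = 4.622e-11 m³.
Average depth h = V/A = 4.622e-11 / 8.702e-05 = 5.312e-07 m.

value=5.312e-07 m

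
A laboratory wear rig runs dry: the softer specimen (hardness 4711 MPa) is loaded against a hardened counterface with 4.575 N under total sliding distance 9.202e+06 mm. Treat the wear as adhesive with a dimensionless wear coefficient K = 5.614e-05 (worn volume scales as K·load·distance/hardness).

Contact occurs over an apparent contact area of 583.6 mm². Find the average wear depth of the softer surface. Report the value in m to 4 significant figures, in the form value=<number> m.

Intermediates are displayed rounded, and all arithmetic carries full precision. Rounded once at the end, at 4 significant figures.
Convert: Path length L = 9.202e+06 mm = 9202 m.
Convert: Hardness H = 4711 MPa = 4.711e+09 Pa.
Convert: Contact area A = 583.6 mm² = 5.836e-04 m².
Working in SI base units: W = 4.575 N, H = 4.711e+09 Pa, K = 5.614e-05.
Archard relation: V = K·W·L/H = 5.614e-05 · 4.575 · 9202 / 4.711e+09 = 5.017e-10 m³.
Depth h = V/A = 5.017e-10 / 5.836e-04 = 8.596e-07 m.

value=8.596e-07 m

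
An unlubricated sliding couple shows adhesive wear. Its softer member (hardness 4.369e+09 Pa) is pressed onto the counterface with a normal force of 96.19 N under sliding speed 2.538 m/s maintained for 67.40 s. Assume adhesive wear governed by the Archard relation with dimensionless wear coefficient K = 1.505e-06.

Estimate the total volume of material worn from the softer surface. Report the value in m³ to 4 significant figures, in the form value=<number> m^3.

All arithmetic maintains full float precision; intermediate values appear rounded. Rounded once at the end to 4 significant figures.
Convert: Total distance L = v·t = 2.538 m/s × 67.40 s = 171.1 m.
SI base units throughout: W = 96.19 N, H = 4.369e+09 Pa, K = 1.505e-06.
By Archard's law, V = K·W·L/H = 1.505e-06 · 96.19 · 171.1 / 4.369e+09 = 5.668e-12 m³.

value=5.668e-12 m^3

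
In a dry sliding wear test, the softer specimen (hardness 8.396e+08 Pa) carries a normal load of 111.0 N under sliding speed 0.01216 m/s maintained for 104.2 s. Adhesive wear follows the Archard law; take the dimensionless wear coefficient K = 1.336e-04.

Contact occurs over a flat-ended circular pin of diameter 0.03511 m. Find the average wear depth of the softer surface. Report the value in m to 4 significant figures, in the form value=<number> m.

Intermediates are shown rounded — the computation runs at exact precision, and rounded once at the end to four significant digits.
Path length L = v·t = 0.01216 m/s × 104.2 s = 1.267 m.
Contact area A = π·d²/4 = π·(0.03511 m)²/4 = 9.682e-04 m².
SI base units throughout: W = 111.0 N, H = 8.396e+08 Pa, K = 1.336e-04.
Archard relation: V = K·W·L/H = 1.336e-04 · 111.0 · 1.267 / 8.396e+08 = 2.238e-11 m³.
Mean wear depth h = V/A = 2.238e-11 / 9.682e-04 = 2.312e-08 m.

value=2.312e-08 m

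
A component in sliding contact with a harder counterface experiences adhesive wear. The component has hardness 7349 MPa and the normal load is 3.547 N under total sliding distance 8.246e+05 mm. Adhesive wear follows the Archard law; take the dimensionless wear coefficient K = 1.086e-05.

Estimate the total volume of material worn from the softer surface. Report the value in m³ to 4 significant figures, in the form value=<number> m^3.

value=4.322e-12 m^3

Intermediate values are displayed rounded — every step keeps full precision. Rounded once at the end to four significant figures.
Convert: Path length L = 8.246e+05 mm = 824.6 m.
Convert: Hardness H = 7349 MPa = 7.349e+09 Pa.
In SI base units: W = 3.547 N, H = 7.349e+09 Pa, K = 1.086e-05.
Apply Archard: V = K·W·L/H = 1.086e-05 · 3.547 · 824.6 / 7.349e+09 = 4.322e-12 m³.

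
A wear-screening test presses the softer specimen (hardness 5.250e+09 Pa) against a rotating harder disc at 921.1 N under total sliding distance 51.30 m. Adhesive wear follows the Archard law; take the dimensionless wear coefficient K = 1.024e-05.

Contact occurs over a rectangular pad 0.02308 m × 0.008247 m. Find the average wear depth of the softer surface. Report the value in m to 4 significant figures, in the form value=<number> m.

Every step maintains exact precision. The intermediates appear rounded, and a lone final rounding: four significant digits.
Convert: Contact area A = 0.02308 m × 0.008247 m = 1.903e-04 m².
In SI base units: W = 921.1 N, H = 5.250e+09 Pa, K = 1.024e-05.
Wear volume V = K·W·L/H = 1.024e-05 · 921.1 · 51.30 / 5.250e+09 = 9.216e-11 m³.
Mean depth h = V/A = 9.216e-11 / 1.903e-04 = 4.842e-07 m.

value=4.842e-07 m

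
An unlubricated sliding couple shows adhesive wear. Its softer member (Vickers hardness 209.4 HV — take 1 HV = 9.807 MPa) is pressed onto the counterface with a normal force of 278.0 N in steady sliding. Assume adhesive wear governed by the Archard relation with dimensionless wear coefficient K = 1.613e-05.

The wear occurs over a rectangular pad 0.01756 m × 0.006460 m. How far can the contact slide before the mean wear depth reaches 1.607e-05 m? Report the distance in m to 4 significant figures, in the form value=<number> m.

value=834.8 m

Printed values are rounded. All working math carries full float precision, and one last rounding: 4 significant digits.
Convert: Hardness H = 209.4 HV × 9.807 MPa/HV = 2054 MPa = 2.054e+09 Pa.
Convert: Contact area A = 0.01756 m × 0.006460 m = 1.134e-04 m².
In SI base units, W = 278.0 N, H = 2.054e+09 Pa, K = 1.613e-05.
Wearable volume V_lim = h_lim·A = 1.607e-05 · 1.134e-04 = 1.823e-09 m³.
Inverting, life L = V_lim·H/(K·W) = 1.823e-09 · 2.054e+09 / (1.613e-05 · 278.0) = 834.8 m.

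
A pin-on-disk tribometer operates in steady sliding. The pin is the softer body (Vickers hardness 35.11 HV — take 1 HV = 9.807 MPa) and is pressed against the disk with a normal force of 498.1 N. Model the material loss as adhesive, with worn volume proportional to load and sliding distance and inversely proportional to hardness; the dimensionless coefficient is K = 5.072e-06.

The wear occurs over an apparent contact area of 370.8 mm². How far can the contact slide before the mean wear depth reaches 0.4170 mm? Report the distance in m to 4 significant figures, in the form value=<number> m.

value=2.107e+04 m

Intermediates are printed rounded; each operation maintains full float precision — a lone final rounding, at four significant digits.
Convert: Hardness H = 35.11 HV × 9.807 MPa/HV = 344.3 MPa = 3.443e+08 Pa.
Convert: Contact area A = 370.8 mm² = 3.708e-04 m².
Convert: Depth limit h_lim = 0.4170 mm = 4.170e-04 m.
Restated in SI base units: W = 498.1 N, H = 3.443e+08 Pa, K = 5.072e-06.
Permissible volume V_lim = h_lim·A = 4.170e-04 · 3.708e-04 = 1.546e-07 m³.
Inverting, life L = V_lim·H/(K·W) = 1.546e-07 · 3.443e+08 / (5.072e-06 · 498.1) = 2.107e+04 m.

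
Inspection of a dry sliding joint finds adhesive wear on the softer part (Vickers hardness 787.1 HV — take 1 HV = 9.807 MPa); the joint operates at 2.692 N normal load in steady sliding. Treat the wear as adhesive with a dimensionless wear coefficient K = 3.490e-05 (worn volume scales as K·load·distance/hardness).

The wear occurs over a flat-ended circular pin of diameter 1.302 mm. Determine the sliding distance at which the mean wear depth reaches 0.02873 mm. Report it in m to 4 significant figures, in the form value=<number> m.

value=3143 m

The intermediates are printed rounded — every step holds full float precision. Rounded once at the end: 4 significant digits.
Hardness H = 787.1 HV × 9.807 MPa/HV = 7719 MPa = 7.719e+09 Pa.
Pin diameter d = 1.302 mm = 0.001302 m. Contact area A = π·d²/4 = π·(0.001302 m)²/4 = 1.331e-06 m².
Depth limit h_lim = 0.02873 mm = 2.873e-05 m.
In SI base units: W = 2.692 N, H = 7.719e+09 Pa, K = 3.490e-05.
At the depth limit, V_lim = h_lim·A = 2.873e-05 · 1.331e-06 = 3.825e-11 m³.
So the life L = V_lim·H/(K·W) = 3.825e-11 · 7.719e+09 / (3.490e-05 · 2.692) = 3143 m.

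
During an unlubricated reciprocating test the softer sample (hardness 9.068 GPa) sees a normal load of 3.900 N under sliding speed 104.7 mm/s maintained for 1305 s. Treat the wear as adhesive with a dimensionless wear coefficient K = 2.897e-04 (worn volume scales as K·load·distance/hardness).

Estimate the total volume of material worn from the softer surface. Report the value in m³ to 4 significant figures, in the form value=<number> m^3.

The computation keeps full float precision. Quoted intermediates are rounded. Rounded just once: 4 significant figures.
Sliding speed v = 104.7 mm/s = 0.1047 m/s. Total distance L = v·t = 0.1047 m/s × 1305 s = 136.6 m.
Hardness H = 9.068 GPa = 9.068e+09 Pa.
As SI base values: W = 3.900 N, H = 9.068e+09 Pa, K = 2.897e-04.
Archard volume V = K·W·L/H = 2.897e-04 · 3.900 · 136.6 / 9.068e+09 = 1.702e-11 m³.

value=1.702e-11 m^3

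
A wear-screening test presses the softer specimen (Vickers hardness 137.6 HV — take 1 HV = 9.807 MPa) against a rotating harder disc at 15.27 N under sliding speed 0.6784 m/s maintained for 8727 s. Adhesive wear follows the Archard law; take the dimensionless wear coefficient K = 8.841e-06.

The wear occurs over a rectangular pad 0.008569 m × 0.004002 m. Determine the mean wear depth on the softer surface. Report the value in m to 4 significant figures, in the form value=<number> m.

The algebra holds exact precision — intermediates are printed rounded, and rounded just once to 4 significant figures.
The distance L = v·t = 0.6784 m/s × 8727 s = 5920 m.
Hardness H = 137.6 HV × 9.807 MPa/HV = 1349 MPa = 1.349e+09 Pa.
Contact area A = 0.008569 m × 0.004002 m = 3.429e-05 m².
SI base units throughout: W = 15.27 N, H = 1.349e+09 Pa, K = 8.841e-06.
Volume removed: V = K·W·L/H = 8.841e-06 · 15.27 · 5920 / 1.349e+09 = 5.923e-10 m³.
Wear depth h = V/A = 5.923e-10 / 3.429e-05 = 1.727e-05 m.

value=1.727e-05 m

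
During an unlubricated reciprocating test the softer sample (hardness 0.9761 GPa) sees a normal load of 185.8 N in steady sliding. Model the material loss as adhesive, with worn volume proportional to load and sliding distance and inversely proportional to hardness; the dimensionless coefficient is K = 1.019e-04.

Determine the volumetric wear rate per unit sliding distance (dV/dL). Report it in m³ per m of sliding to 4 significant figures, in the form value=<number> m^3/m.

value=1.940e-11 m^3/m

The algebra keeps full float precision; intermediate values are shown rounded. Rounded once at the end, at four significant figures.
Convert: Hardness H = 0.9761 GPa = 9.761e+08 Pa.
Collected in SI base units: W = 185.8 N, H = 9.761e+08 Pa, K = 1.019e-04.
Rate of wear dV/dL = K·W/H, so: 1.019e-04 · 185.8 / 9.761e+08 = 1.940e-11 m³/m.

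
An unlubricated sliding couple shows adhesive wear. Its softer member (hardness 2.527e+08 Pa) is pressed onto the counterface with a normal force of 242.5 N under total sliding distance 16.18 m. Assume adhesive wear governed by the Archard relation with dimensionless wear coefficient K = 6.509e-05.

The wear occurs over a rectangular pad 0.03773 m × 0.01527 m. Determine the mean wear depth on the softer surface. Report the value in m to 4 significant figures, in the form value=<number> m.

Intermediates are displayed rounded. Every step holds full precision; one final rounding: four significant figures.
Contact area A = 0.03773 m × 0.01527 m = 5.761e-04 m².
Restated in SI base units: W = 242.5 N, H = 2.527e+08 Pa, K = 6.509e-05.
Volume removed: V = K·W·L/H = 6.509e-05 · 242.5 · 16.18 / 2.527e+08 = 1.011e-09 m³.
Depth of wear h = V/A = 1.011e-09 / 5.761e-04 = 1.754e-06 m.

value=1.754e-06 m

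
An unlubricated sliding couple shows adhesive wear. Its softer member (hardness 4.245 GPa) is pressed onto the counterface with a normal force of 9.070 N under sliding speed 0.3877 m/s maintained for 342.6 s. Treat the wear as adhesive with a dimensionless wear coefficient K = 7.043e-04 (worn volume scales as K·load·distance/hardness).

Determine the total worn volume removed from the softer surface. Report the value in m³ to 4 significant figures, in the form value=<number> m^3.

All working math maintains exact precision; intermediate values are printed rounded, and a single final rounding: 4 significant digits.
Distance covered L = v·t = 0.3877 m/s × 342.6 s = 132.8 m.
Hardness H = 4.245 GPa = 4.245e+09 Pa.
Restated in SI base units: W = 9.070 N, H = 4.245e+09 Pa, K = 7.043e-04.
Apply Archard: V = K·W·L/H = 7.043e-04 · 9.070 · 132.8 / 4.245e+09 = 1.999e-10 m³.

value=1.999e-10 m^3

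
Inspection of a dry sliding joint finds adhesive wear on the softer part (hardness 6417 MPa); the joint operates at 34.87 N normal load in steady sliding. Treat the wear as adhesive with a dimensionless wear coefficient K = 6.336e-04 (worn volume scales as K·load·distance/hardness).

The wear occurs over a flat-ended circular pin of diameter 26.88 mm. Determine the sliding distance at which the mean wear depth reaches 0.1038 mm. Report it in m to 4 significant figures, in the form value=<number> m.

value=1.711e+04 m

Intermediates appear rounded, and the computation maintains full precision, and rounded once at the end, at 4 significant digits.
Convert: Hardness H = 6417 MPa = 6.417e+09 Pa.
Convert: Pin diameter d = 26.88 mm = 0.02688 m. Contact area A = π·d²/4 = π·(0.02688 m)²/4 = 5.675e-04 m².
Convert: Depth limit h_lim = 0.1038 mm = 1.038e-04 m.
Collected in SI base units: W = 34.87 N, H = 6.417e+09 Pa, K = 6.336e-04.
Volume at the limit: V_lim = h_lim·A = 1.038e-04 · 5.675e-04 = 5.890e-08 m³.
Inverting, life L = V_lim·H/(K·W) = 5.890e-08 · 6.417e+09 / (6.336e-04 · 34.87) = 1.711e+04 m.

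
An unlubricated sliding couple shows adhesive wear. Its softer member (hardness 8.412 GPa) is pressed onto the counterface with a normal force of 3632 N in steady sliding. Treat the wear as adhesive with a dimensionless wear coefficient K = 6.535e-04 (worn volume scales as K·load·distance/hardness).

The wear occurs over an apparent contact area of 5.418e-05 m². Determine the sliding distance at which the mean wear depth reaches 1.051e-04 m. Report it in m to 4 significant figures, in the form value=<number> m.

value=20.18 m

Printed values are rounded — each operation carries full float precision, and one last rounding: 4 significant digits.
Convert: Hardness H = 8.412 GPa = 8.412e+09 Pa.
In SI base units, W = 3632 N, H = 8.412e+09 Pa, K = 6.535e-04.
Wearable volume V_lim = h_lim·A = 1.051e-04 · 5.418e-05 = 5.694e-09 m³.
Sliding life L = V_lim·H/(K·W) = 5.694e-09 · 8.412e+09 / (6.535e-04 · 3632) = 20.18 m.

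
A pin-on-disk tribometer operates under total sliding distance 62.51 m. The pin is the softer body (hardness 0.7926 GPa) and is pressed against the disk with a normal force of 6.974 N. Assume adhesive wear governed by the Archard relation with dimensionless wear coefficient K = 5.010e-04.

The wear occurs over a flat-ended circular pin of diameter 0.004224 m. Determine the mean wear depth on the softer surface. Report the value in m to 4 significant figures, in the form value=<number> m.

value=1.966e-05 m

All arithmetic maintains full precision — intermediates are displayed rounded. Rounded once at the end to four significant digits.
Hardness H = 0.7926 GPa = 7.926e+08 Pa.
Contact area A = π·d²/4 = π·(0.004224 m)²/4 = 1.401e-05 m².
Expressed in SI base units: W = 6.974 N, H = 7.926e+08 Pa, K = 5.010e-04.
Apply Archard: V = K·W·L/H = 5.010e-04 · 6.974 · 62.51 / 7.926e+08 = 2.756e-10 m³.
Wear depth h = V/A = 2.756e-10 / 1.401e-05 = 1.966e-05 m.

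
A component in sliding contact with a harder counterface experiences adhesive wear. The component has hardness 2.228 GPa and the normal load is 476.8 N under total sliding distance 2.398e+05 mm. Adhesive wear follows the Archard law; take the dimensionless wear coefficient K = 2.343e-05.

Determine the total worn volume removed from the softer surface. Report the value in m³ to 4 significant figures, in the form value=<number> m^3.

Printed values are rounded. All arithmetic keeps full precision; one final rounding, at 4 significant digits.
Convert: The distance L = 2.398e+05 mm = 239.8 m.
Convert: Hardness H = 2.228 GPa = 2.228e+09 Pa.
Working in SI base units: W = 476.8 N, H = 2.228e+09 Pa, K = 2.343e-05.
The Archard volume V = K·W·L/H = 2.343e-05 · 476.8 · 239.8 / 2.228e+09 = 1.202e-09 m³.

value=1.202e-09 m^3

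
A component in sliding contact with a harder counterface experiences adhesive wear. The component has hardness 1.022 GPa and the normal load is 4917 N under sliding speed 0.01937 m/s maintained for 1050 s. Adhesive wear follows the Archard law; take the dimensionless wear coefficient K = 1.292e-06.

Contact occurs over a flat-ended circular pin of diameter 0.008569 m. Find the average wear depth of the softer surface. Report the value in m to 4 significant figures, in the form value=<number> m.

Each operation keeps full float precision — the intermediates are shown rounded; a lone final rounding, at 4 significant digits.
Distance covered L = v·t = 0.01937 m/s × 1050 s = 20.34 m.
Hardness H = 1.022 GPa = 1.022e+09 Pa.
Contact area A = π·d²/4 = π·(0.008569 m)²/4 = 5.767e-05 m².
Collected in SI base units: W = 4917 N, H = 1.022e+09 Pa, K = 1.292e-06.
Archard relation: V = K·W·L/H = 1.292e-06 · 4917 · 20.34 / 1.022e+09 = 1.264e-10 m³.
Depth h = V/A = 1.264e-10 / 5.767e-05 = 2.192e-06 m.

value=2.192e-06 m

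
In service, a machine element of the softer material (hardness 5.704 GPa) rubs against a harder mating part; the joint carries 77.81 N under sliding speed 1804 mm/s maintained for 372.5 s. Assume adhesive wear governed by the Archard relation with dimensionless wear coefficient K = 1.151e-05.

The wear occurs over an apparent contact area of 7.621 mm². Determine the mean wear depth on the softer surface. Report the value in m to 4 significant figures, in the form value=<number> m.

Each operation maintains exact precision — intermediate values are printed rounded — a lone final rounding: 4 significant digits.
Convert: Sliding speed v = 1804 mm/s = 1.804 m/s. Path length L = v·t = 1.804 m/s × 372.5 s = 672.0 m.
Convert: Hardness H = 5.704 GPa = 5.704e+09 Pa.
Convert: Contact area A = 7.621 mm² = 7.621e-06 m².
Working in SI base units: W = 77.81 N, H = 5.704e+09 Pa, K = 1.151e-05.
By Archard's law, V = K·W·L/H = 1.151e-05 · 77.81 · 672.0 / 5.704e+09 = 1.055e-10 m³.
Mean wear depth h = V/A = 1.055e-10 / 7.621e-06 = 1.384e-05 m.

value=1.384e-05 m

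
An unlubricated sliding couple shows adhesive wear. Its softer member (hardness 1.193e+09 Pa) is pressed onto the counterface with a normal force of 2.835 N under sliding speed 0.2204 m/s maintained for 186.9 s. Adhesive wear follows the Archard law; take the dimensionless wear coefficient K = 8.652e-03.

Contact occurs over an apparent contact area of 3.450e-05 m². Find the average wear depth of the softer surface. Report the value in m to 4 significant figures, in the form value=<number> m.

All working math keeps full precision. Intermediate values are shown rounded. Rounded just once, at four significant digits.
Convert: Total distance L = v·t = 0.2204 m/s × 186.9 s = 41.19 m.
As SI base values: W = 2.835 N, H = 1.193e+09 Pa, K = 8.652e-03.
Volume removed: V = K·W·L/H = 8.652e-03 · 2.835 · 41.19 / 1.193e+09 = 8.469e-10 m³.
Average depth h = V/A = 8.469e-10 / 3.450e-05 = 2.455e-05 m.

value=2.455e-05 m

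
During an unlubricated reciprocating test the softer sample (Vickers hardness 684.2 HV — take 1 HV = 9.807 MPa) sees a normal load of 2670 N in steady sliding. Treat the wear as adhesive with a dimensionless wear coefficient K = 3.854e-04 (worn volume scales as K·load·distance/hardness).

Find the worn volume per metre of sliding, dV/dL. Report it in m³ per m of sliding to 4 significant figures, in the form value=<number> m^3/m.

All working math runs at full precision — the intermediates are shown rounded. Rounded once at the end, at 4 significant figures.
Hardness H = 684.2 HV × 9.807 MPa/HV = 6710 MPa = 6.710e+09 Pa.
Restated in SI base units: W = 2670 N, H = 6.710e+09 Pa, K = 3.854e-04.
Volumetric rate dV/dL = K·W/H (independent of L): 3.854e-04 · 2670 / 6.710e+09 = 1.534e-10 m³/m.

value=1.534e-10 m^3/m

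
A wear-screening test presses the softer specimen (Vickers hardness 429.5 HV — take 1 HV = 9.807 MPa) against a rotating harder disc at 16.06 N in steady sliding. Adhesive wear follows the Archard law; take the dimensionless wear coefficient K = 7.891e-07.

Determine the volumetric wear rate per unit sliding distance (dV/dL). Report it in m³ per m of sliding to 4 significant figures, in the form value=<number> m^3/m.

Intermediates are shown rounded; all working math keeps exact precision. Rounded once at the end, at four significant digits.
Hardness H = 429.5 HV × 9.807 MPa/HV = 4212 MPa = 4.212e+09 Pa.
As SI base values: W = 16.06 N, H = 4.212e+09 Pa, K = 7.891e-07.
Volumetric rate dV/dL = K·W/H: 7.891e-07 · 16.06 / 4.212e+09 = 3.009e-15 m³/m.

value=3.009e-15 m^3/m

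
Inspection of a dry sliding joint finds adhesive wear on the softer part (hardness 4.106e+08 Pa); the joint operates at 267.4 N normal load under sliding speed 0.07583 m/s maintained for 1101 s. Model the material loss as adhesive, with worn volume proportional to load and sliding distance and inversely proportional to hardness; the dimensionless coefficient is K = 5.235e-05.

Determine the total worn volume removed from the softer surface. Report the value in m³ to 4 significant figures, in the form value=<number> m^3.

value=2.846e-09 m^3

The algebra keeps full precision, and intermediates are shown rounded; a lone final rounding to 4 significant digits.
Distance L = v·t = 0.07583 m/s × 1101 s = 83.49 m.
In SI base units, W = 267.4 N, H = 4.106e+08 Pa, K = 5.235e-05.
Worn volume V = K·W·L/H = 5.235e-05 · 267.4 · 83.49 / 4.106e+08 = 2.846e-09 m³.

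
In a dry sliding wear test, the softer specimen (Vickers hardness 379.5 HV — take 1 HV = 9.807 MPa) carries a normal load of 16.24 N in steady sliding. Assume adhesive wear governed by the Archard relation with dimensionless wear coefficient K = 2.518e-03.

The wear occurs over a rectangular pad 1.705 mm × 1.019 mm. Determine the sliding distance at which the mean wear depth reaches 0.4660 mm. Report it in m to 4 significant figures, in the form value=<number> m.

The intermediates are shown rounded. Each operation keeps exact precision, and rounded just once to four significant figures.
Hardness H = 379.5 HV × 9.807 MPa/HV = 3722 MPa = 3.722e+09 Pa.
Pad sides 1.705 mm × 1.019 mm = 0.001705 m × 0.001019 m. Contact area A = 0.001705 m × 0.001019 m = 1.737e-06 m².
Depth limit h_lim = 0.4660 mm = 4.660e-04 m.
SI base units throughout: W = 16.24 N, H = 3.722e+09 Pa, K = 2.518e-03.
Permissible volume V_lim = h_lim·A = 4.660e-04 · 1.737e-06 = 8.096e-10 m³.
Inverting, life L = V_lim·H/(K·W) = 8.096e-10 · 3.722e+09 / (2.518e-03 · 16.24) = 73.69 m.

value=73.69 m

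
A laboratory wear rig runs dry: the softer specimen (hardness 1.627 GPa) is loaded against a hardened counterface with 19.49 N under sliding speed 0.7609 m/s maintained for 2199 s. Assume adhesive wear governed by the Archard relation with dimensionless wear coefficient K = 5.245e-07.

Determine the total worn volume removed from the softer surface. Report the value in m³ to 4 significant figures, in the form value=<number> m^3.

Every step maintains full precision, and intermediates appear rounded, and a lone final rounding, at 4 significant digits.
Convert: Sliding distance L = v·t = 0.7609 m/s × 2199 s = 1673 m.
Convert: Hardness H = 1.627 GPa = 1.627e+09 Pa.
In SI base units: W = 19.49 N, H = 1.627e+09 Pa, K = 5.245e-07.
The Archard volume V = K·W·L/H = 5.245e-07 · 19.49 · 1673 / 1.627e+09 = 1.051e-11 m³.

value=1.051e-11 m^3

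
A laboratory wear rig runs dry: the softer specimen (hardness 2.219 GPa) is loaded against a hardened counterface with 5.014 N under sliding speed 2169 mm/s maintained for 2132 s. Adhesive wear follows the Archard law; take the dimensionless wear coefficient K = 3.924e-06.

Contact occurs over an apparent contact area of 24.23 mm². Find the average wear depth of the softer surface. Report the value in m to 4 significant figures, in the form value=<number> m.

The intermediates appear rounded, and all arithmetic holds exact precision. Rounded just once, at four significant figures.
Sliding speed v = 2169 mm/s = 2.169 m/s. Distance covered L = v·t = 2.169 m/s × 2132 s = 4624 m.
Hardness H = 2.219 GPa = 2.219e+09 Pa.
Contact area A = 24.23 mm² = 2.423e-05 m².
Collected in SI base units: W = 5.014 N, H = 2.219e+09 Pa, K = 3.924e-06.
Volume removed: V = K·W·L/H = 3.924e-06 · 5.014 · 4624 / 2.219e+09 = 4.100e-11 m³.
Average depth h = V/A = 4.100e-11 / 2.423e-05 = 1.692e-06 m.

value=1.692e-06 m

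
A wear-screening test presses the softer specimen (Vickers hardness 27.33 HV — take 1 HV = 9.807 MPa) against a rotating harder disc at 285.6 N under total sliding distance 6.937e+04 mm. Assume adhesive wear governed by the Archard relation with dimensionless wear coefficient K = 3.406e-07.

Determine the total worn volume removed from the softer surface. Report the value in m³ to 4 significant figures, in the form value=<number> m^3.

value=2.518e-11 m^3

Quoted intermediates are rounded — every step maintains full precision — one last rounding to four significant figures.
Distance covered L = 6.937e+04 mm = 69.37 m.
Hardness H = 27.33 HV × 9.807 MPa/HV = 268.0 MPa = 2.680e+08 Pa.
Collected in SI base units: W = 285.6 N, H = 2.680e+08 Pa, K = 3.406e-07.
The Archard volume V = K·W·L/H = 3.406e-07 · 285.6 · 69.37 / 2.680e+08 = 2.518e-11 m³.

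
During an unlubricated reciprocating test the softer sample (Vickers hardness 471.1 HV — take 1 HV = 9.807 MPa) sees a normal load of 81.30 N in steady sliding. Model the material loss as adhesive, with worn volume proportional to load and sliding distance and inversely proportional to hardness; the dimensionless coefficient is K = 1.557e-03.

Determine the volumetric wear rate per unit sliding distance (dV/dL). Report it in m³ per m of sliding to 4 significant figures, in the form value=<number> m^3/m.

The intermediates appear rounded, and all arithmetic runs at full float precision — one final rounding to 4 significant figures.
Convert: Hardness H = 471.1 HV × 9.807 MPa/HV = 4620 MPa = 4.620e+09 Pa.
In SI base units, W = 81.30 N, H = 4.620e+09 Pa, K = 1.557e-03.
Volumetric rate dV/dL = K·W/H, so: 1.557e-03 · 81.30 / 4.620e+09 = 2.740e-11 m³/m.

value=2.740e-11 m^3/m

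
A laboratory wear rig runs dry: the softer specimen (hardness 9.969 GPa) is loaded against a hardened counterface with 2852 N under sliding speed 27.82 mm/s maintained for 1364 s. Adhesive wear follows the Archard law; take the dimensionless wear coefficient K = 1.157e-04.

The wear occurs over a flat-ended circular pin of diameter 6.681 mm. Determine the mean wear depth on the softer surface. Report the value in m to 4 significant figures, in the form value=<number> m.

value=3.583e-05 m

Shown intermediates are rounded; all arithmetic runs at full precision — rounded once at the end, at four significant digits.
Sliding speed v = 27.82 mm/s = 0.02782 m/s. Total distance L = v·t = 0.02782 m/s × 1364 s = 37.95 m.
Hardness H = 9.969 GPa = 9.969e+09 Pa.
Pin diameter d = 6.681 mm = 0.006681 m. Contact area A = π·d²/4 = π·(0.006681 m)²/4 = 3.506e-05 m².
In SI base units: W = 2852 N, H = 9.969e+09 Pa, K = 1.157e-04.
Volume removed: V = K·W·L/H = 1.157e-04 · 2852 · 37.95 / 9.969e+09 = 1.256e-09 m³.
Depth h = V/A = 1.256e-09 / 3.506e-05 = 3.583e-05 m.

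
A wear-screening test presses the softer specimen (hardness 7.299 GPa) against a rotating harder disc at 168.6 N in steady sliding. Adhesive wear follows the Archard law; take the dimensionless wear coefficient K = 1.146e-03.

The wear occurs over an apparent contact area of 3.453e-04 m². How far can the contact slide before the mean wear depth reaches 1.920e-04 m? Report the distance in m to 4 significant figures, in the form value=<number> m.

Each operation holds full precision, and the intermediates appear rounded, and a lone final rounding, at four significant digits.
Convert: Hardness H = 7.299 GPa = 7.299e+09 Pa.
Collected in SI base units: W = 168.6 N, H = 7.299e+09 Pa, K = 1.146e-03.
Allowed volume V_lim = h_lim·A = 1.920e-04 · 3.453e-04 = 6.630e-08 m³.
So the life L = V_lim·H/(K·W) = 6.630e-08 · 7.299e+09 / (1.146e-03 · 168.6) = 2504 m.

value=2504 m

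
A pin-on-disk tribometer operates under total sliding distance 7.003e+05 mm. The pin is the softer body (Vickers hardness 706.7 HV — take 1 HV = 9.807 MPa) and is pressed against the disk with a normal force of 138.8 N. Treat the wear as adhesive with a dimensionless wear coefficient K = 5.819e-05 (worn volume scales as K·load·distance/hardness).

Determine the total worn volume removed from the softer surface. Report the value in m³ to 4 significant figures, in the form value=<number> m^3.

value=8.161e-10 m^3

Shown intermediates are rounded — the computation keeps full precision, and a single final rounding: 4 significant digits.
Convert: Distance covered L = 7.003e+05 mm = 700.3 m.
Convert: Hardness H = 706.7 HV × 9.807 MPa/HV = 6931 MPa = 6.931e+09 Pa.
Working in SI base units: W = 138.8 N, H = 6.931e+09 Pa, K = 5.819e-05.
Volume removed: V = K·W·L/H = 5.819e-05 · 138.8 · 700.3 / 6.931e+09 = 8.161e-10 m³.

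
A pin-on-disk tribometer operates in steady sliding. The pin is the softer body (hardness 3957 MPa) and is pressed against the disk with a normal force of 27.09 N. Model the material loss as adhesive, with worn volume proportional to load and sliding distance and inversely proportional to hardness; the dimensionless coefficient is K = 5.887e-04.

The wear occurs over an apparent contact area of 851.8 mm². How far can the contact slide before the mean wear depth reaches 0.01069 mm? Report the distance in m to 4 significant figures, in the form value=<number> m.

value=2259 m

Every step runs at full precision, and intermediate values are shown rounded. Rounded once at the end to 4 significant figures.
Convert: Hardness H = 3957 MPa = 3.957e+09 Pa.
Convert: Contact area A = 851.8 mm² = 8.518e-04 m².
Convert: Depth limit h_lim = 0.01069 mm = 1.069e-05 m.
Expressed in SI base units: W = 27.09 N, H = 3.957e+09 Pa, K = 5.887e-04.
Volume at the limit: V_lim = h_lim·A = 1.069e-05 · 8.518e-04 = 9.106e-09 m³.
Life L = V_lim·H/(K·W) = 9.106e-09 · 3.957e+09 / (5.887e-04 · 27.09) = 2259 m.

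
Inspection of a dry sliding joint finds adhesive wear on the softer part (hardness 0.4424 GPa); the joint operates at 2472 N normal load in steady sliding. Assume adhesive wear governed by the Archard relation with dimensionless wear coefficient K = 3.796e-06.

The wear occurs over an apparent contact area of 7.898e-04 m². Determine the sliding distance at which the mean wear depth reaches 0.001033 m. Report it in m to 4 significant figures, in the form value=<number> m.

value=3.846e+04 m

Displayed values are rounded — each operation runs at full float precision; a lone final rounding: four significant figures.
Convert: Hardness H = 0.4424 GPa = 4.424e+08 Pa.
Collected in SI base units: W = 2472 N, H = 4.424e+08 Pa, K = 3.796e-06.
Limit volume V_lim = h_lim·A = 0.001033 · 7.898e-04 = 8.159e-07 m³.
Sliding life L = V_lim·H/(K·W) = 8.159e-07 · 4.424e+08 / (3.796e-06 · 2472) = 3.846e+04 m.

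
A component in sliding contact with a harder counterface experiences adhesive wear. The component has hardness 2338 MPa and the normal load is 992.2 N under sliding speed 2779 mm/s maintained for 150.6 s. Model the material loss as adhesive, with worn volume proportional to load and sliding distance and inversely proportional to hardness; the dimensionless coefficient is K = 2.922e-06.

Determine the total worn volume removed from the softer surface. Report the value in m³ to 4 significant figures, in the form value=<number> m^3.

The intermediates are shown rounded, and all arithmetic runs at exact precision; a lone final rounding to 4 significant digits.
Sliding speed v = 2779 mm/s = 2.779 m/s. Distance L = v·t = 2.779 m/s × 150.6 s = 418.5 m.
Hardness H = 2338 MPa = 2.338e+09 Pa.
Restated in SI base units: W = 992.2 N, H = 2.338e+09 Pa, K = 2.922e-06.
By Archard's law, V = K·W·L/H = 2.922e-06 · 992.2 · 418.5 / 2.338e+09 = 5.190e-10 m³.

value=5.190e-10 m^3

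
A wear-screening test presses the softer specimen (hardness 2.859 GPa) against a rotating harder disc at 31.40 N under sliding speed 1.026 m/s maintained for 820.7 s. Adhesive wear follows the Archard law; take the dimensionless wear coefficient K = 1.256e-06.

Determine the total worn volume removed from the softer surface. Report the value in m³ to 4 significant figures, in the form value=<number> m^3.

value=1.162e-11 m^3

The computation keeps exact precision; the intermediates are shown rounded, and one final rounding, at four significant digits.
Distance covered L = v·t = 1.026 m/s × 820.7 s = 842.0 m.
Hardness H = 2.859 GPa = 2.859e+09 Pa.
In SI base units, W = 31.40 N, H = 2.859e+09 Pa, K = 1.256e-06.
By Archard's law, V = K·W·L/H = 1.256e-06 · 31.40 · 842.0 / 2.859e+09 = 1.162e-11 m³.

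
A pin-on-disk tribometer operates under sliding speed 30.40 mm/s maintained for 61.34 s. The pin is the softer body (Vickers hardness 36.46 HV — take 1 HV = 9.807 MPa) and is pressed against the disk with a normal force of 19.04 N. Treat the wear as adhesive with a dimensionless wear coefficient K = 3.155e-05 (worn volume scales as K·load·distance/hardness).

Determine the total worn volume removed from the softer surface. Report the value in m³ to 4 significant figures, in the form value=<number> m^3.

value=3.133e-12 m^3

Displayed values are rounded. Each operation runs at full float precision; one last rounding to 4 significant digits.
Convert: Sliding speed v = 30.40 mm/s = 0.03040 m/s. Distance covered L = v·t = 0.03040 m/s × 61.34 s = 1.865 m.
Convert: Hardness H = 36.46 HV × 9.807 MPa/HV = 357.6 MPa = 3.576e+08 Pa.
Expressed in SI base units: W = 19.04 N, H = 3.576e+08 Pa, K = 3.155e-05.
Wear volume V = K·W·L/H = 3.155e-05 · 19.04 · 1.865 / 3.576e+08 = 3.133e-12 m³.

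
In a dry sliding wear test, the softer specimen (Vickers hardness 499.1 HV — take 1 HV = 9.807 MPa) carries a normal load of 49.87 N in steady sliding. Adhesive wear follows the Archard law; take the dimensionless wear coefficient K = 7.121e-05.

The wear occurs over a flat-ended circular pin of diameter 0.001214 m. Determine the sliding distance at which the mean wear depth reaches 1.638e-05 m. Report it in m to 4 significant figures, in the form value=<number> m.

Every step holds exact precision, and the intermediates appear rounded; one final rounding: four significant digits.
Convert: Hardness H = 499.1 HV × 9.807 MPa/HV = 4895 MPa = 4.895e+09 Pa.
Convert: Contact area A = π·d²/4 = π·(0.001214 m)²/4 = 1.158e-06 m².
Collected in SI base units: W = 49.87 N, H = 4.895e+09 Pa, K = 7.121e-05.
Wearable volume V_lim = h_lim·A = 1.638e-05 · 1.158e-06 = 1.896e-11 m³.
Sliding life L = V_lim·H/(K·W) = 1.896e-11 · 4.895e+09 / (7.121e-05 · 49.87) = 26.13 m.

value=26.13 m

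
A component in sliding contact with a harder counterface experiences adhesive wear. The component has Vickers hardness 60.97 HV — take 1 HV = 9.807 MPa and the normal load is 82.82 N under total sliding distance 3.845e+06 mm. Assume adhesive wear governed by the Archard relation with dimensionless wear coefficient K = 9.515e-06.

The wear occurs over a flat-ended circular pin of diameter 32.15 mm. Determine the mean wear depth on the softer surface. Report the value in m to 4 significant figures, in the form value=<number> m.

Intermediates appear rounded, and the algebra holds full float precision; a lone final rounding to four significant digits.
The distance L = 3.845e+06 mm = 3845 m.
Hardness H = 60.97 HV × 9.807 MPa/HV = 597.9 MPa = 5.979e+08 Pa.
Pin diameter d = 32.15 mm = 0.03215 m. Contact area A = π·d²/4 = π·(0.03215 m)²/4 = 8.118e-04 m².
In SI base units: W = 82.82 N, H = 5.979e+08 Pa, K = 9.515e-06.
Apply Archard: V = K·W·L/H = 9.515e-06 · 82.82 · 3845 / 5.979e+08 = 5.067e-09 m³.
Wear depth h = V/A = 5.067e-09 / 8.118e-04 = 6.242e-06 m.

value=6.242e-06 m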